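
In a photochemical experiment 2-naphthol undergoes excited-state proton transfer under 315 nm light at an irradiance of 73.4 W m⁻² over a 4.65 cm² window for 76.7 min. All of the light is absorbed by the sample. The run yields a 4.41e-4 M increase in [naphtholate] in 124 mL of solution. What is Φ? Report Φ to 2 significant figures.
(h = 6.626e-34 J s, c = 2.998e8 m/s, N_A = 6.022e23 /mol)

Φ = 0.13

Product: (4.41e-4 M)(0.124 L) = 5.468e-5 mol.
Photon energy at 315 nm: hc/λ = (6.626e-34)(2.998e8)/(315e-9) = 6.306e-19 J.
Energy delivered: (73.4 W m⁻²)(4.65e-4 m²)(4602 s) = 157.1 J.
Photons incident: 157.1 / 6.306e-19 = 2.491e20, i.e. 2.491e20/6.022e23 = 4.136e-4 mol.
Φ = 5.468e-5 mol / 4.136e-4 mol photons = 0.13.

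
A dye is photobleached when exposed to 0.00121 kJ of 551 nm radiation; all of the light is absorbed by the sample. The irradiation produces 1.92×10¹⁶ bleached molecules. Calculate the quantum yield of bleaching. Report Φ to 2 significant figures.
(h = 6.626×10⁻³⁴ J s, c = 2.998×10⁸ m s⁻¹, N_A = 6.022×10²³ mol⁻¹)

Product: 1.92×10¹⁶ / 6.022×10²³ = 3.188×10⁻⁸ mol.
Photon energy at 551 nm: hc/λ = (6.626×10⁻³⁴)(2.998×10⁸)/(551×10⁻⁹) = 3.605×10⁻¹⁹ J.
Incident energy: 0.00121 kJ = 1.21 J.
Photons incident: 1.21 / 3.605×10⁻¹⁹ = 3.356×10¹⁸, i.e. 3.356×10¹⁸/6.022×10²³ = 5.573×10⁻⁶ mol.
Φ = 3.188×10⁻⁸ mol / 5.573×10⁻⁶ mol photons = 0.0057.

Φ = 0.0057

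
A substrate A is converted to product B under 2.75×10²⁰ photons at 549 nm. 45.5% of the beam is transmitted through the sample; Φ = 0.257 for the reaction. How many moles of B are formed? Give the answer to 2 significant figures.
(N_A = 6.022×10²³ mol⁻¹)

Moles of photons: 2.75×10²⁰ / 6.022×10²³ = 4.567×10⁻⁴ mol.
Fraction absorbed: 1 − 45.5/100 = 0.5450.
Photons absorbed: 0.5450 × 4.567×10⁻⁴ = 2.489×10⁻⁴ mol.
Product: Φ × n_abs = 0.257 × 2.489×10⁻⁴ = 6.397×10⁻⁵ mol.

6.4×10⁻⁵ mol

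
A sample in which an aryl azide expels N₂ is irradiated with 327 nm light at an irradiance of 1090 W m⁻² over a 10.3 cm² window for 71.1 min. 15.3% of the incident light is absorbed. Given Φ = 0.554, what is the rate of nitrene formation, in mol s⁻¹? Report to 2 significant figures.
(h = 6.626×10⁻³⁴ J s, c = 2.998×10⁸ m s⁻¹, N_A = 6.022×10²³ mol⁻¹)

2.6×10⁻⁷ mol s⁻¹

Photon energy at 327 nm: hc/λ = (6.626×10⁻³⁴)(2.998×10⁸)/(327×10⁻⁹) = 6.075×10⁻¹⁹ J.
Energy delivered: (1090 W m⁻²)(10.3×10⁻⁴ m²)(4266 s) = 4789 J.
Photons incident: 4789 / 6.075×10⁻¹⁹ = 7.883×10²¹, i.e. 7.883×10²¹/6.022×10²³ = 0.01309 mol.
Photons absorbed: 0.153 × 0.01309 = 0.002003 mol.
Product formed: 0.554 × 0.002003 = 0.001110 mol.
Rate: 0.001110 / 4266 s = 2.6×10⁻⁷ mol s⁻¹.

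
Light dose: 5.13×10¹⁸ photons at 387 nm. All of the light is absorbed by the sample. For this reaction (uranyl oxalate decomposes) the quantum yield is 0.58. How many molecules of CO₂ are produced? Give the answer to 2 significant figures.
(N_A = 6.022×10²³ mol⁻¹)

3.0×10¹⁸ molecules

Moles of photons: 5.13×10¹⁸ / 6.022×10²³ = 8.519×10⁻⁶ mol.
Product: Φ × n_abs = 0.58 × 8.519×10⁻⁶ = 4.941×10⁻⁶ mol.
As a count: 4.941×10⁻⁶ × 6.022×10²³ = 3.0×10¹⁸.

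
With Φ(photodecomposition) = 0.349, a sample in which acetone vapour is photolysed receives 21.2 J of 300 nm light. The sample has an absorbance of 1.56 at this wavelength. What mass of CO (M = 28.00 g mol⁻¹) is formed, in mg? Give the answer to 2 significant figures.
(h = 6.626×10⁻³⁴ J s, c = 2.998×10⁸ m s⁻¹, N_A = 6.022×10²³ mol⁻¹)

0.51 mg

Photon energy at 300 nm: hc/λ = (6.626×10⁻³⁴)(2.998×10⁸)/(300×10⁻⁹) = 6.622×10⁻¹⁹ J.
Photons incident: 21.2 / 6.622×10⁻¹⁹ = 3.201×10¹⁹, i.e. 3.201×10¹⁹/6.022×10²³ = 5.316×10⁻⁵ mol.
Fraction absorbed: 1 − 10^(−1.56) = 0.9725.
Photons absorbed: 0.9725 × 5.316×10⁻⁵ = 5.170×10⁻⁵ mol.
Product: Φ × n_abs = 0.349 × 5.170×10⁻⁵ = 1.804×10⁻⁵ mol.
Mass: 1.804×10⁻⁵ × 28.00 = 5.051×10⁻⁴ g = 0.51 mg.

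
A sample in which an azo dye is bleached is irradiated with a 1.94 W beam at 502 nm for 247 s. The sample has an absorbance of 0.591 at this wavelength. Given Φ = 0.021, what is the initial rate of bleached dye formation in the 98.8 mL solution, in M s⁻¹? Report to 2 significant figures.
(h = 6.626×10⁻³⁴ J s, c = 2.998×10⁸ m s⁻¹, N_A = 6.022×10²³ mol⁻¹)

1.3×10⁻⁶ M s⁻¹

Photon energy at 502 nm: hc/λ = (6.626×10⁻³⁴)(2.998×10⁸)/(502×10⁻⁹) = 3.957×10⁻¹⁹ J.
Energy delivered: (1.94 W)(247 s) = 479.2 J.
Photons incident: 479.2 / 3.957×10⁻¹⁹ = 1.211×10²¹, i.e. 1.211×10²¹/6.022×10²³ = 0.002011 mol.
Fraction absorbed: 1 − 10^(−0.591) = 0.7436.
Photons absorbed: 0.7436 × 0.002011 = 0.001495 mol.
Product formed: 0.021 × 0.001495 = 3.140×10⁻⁵ mol.
Rate: 3.140×10⁻⁵ mol / (247 s × 0.0988 L) = 1.3×10⁻⁶ M s⁻¹.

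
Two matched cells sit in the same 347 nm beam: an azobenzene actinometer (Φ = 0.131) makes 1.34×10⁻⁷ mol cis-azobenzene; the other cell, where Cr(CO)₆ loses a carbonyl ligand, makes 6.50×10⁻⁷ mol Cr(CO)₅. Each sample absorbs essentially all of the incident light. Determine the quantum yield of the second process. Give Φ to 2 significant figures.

Φ = 0.64

Photons absorbed by the actinometer: 1.34×10⁻⁷ / 0.131 = 1.023×10⁻⁶ mol.
Φ(unknown) = 6.50×10⁻⁷ / 1.023×10⁻⁶ = 0.64.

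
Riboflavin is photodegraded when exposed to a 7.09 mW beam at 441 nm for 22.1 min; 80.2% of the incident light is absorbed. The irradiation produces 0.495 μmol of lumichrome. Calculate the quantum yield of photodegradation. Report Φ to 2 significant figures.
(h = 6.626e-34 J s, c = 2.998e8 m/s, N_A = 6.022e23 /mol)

Φ = 0.018

Product: 0.495 μmol = 4.95e-7 mol.
Photon energy at 441 nm: hc/λ = (6.626e-34)(2.998e8)/(441e-9) = 4.504e-19 J.
Energy delivered: (7.09 mW)(1326 s) = 9.401 J.
Photons incident: 9.401 / 4.504e-19 = 2.087e19, i.e. 2.087e19/6.022e23 = 3.466e-5 mol.
Photons absorbed: 0.802 × 3.466e-5 = 2.780e-5 mol.
Φ = 4.95e-7 mol / 2.780e-5 mol photons = 0.018.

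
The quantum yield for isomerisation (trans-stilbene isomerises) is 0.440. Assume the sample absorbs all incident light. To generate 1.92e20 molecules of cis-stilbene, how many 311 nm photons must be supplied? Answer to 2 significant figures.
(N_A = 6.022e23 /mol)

4.4e20 photons

Product: 1.92e20 / 6.022e23 = 3.188e-4 mol.
Photons that must be absorbed: 3.188e-4 / 0.440 = 7.245e-4 mol.
Photon count: 7.245e-4 × 6.022e23 = 4.4e20.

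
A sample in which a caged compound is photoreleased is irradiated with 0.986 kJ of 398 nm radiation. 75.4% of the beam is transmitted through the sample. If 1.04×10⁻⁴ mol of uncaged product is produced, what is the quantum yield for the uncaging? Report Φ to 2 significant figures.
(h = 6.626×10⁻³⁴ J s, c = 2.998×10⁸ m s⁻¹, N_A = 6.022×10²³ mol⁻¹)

Φ = 0.13

Photon energy at 398 nm: hc/λ = (6.626×10⁻³⁴)(2.998×10⁸)/(398×10⁻⁹) = 4.991×10⁻¹⁹ J.
Incident energy: 0.986 kJ = 986 J.
Photons incident: 986 / 4.991×10⁻¹⁹ = 1.976×10²¹, i.e. 1.976×10²¹/6.022×10²³ = 0.003281 mol.
Fraction absorbed: 1 − 75.4/100 = 0.2460.
Photons absorbed: 0.2460 × 0.003281 = 8.071×10⁻⁴ mol.
Φ = 1.04×10⁻⁴ mol / 8.071×10⁻⁴ mol photons = 0.13.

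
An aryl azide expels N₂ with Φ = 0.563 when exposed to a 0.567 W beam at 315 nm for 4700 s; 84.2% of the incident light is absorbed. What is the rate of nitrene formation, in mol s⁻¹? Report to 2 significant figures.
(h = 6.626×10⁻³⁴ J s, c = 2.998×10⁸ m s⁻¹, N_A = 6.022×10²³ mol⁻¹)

Photon energy at 315 nm: hc/λ = (6.626×10⁻³⁴)(2.998×10⁸)/(315×10⁻⁹) = 6.306×10⁻¹⁹ J.
Energy delivered: (0.567 W)(4700 s) = 2665 J.
Photons incident: 2665 / 6.306×10⁻¹⁹ = 4.226×10²¹, i.e. 4.226×10²¹/6.022×10²³ = 0.007018 mol.
Photons absorbed: 0.842 × 0.007018 = 0.005909 mol.
Product formed: 0.563 × 0.005909 = 0.003327 mol.
Rate: 0.003327 / 4700 s = 7.1×10⁻⁷ mol s⁻¹.

7.1×10⁻⁷ mol s⁻¹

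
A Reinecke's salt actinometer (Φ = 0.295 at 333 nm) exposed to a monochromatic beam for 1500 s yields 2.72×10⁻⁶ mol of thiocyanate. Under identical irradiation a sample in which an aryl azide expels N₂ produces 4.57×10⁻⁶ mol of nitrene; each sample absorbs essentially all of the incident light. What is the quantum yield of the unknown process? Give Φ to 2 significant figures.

Φ = 0.50

Photons absorbed by the actinometer: 2.72×10⁻⁶ / 0.295 = 9.220×10⁻⁶ mol.
Φ(unknown) = 4.57×10⁻⁶ / 9.220×10⁻⁶ = 0.50.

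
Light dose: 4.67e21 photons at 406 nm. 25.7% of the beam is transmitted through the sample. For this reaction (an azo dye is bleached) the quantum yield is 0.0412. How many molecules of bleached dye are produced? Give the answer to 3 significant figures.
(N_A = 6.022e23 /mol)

Moles of photons: 4.67e21 / 6.022e23 = 0.007755 mol.
Fraction absorbed: 1 − 25.7/100 = 0.7430.
Photons absorbed: 0.7430 × 0.007755 = 0.005762 mol.
Product: Φ × n_abs = 0.0412 × 0.005762 = 2.374e-4 mol.
As a count: 2.374e-4 × 6.022e23 = 1.43e20.

1.43e20 molecules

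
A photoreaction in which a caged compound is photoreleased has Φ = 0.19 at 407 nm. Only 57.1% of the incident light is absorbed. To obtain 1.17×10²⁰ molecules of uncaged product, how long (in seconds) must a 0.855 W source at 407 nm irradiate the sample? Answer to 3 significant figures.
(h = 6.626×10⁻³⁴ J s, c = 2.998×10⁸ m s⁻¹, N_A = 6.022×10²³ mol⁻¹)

Product: 1.17×10²⁰ / 6.022×10²³ = 1.943×10⁻⁴ mol.
Photons that must be absorbed: 1.943×10⁻⁴ / 0.19 = 0.001023 mol.
Incident photons needed: 0.001023 / 0.571 = 0.001792 mol.
Photon energy: hc/λ = 4.881×10⁻¹⁹ J; per mole, 2.939×10⁵ J mol⁻¹.
Energy required: 0.001792 × 2.939×10⁵ = 526.7 J.
Time: 526.7 J / 0.855 W = 616 s.

t ≈ 616 s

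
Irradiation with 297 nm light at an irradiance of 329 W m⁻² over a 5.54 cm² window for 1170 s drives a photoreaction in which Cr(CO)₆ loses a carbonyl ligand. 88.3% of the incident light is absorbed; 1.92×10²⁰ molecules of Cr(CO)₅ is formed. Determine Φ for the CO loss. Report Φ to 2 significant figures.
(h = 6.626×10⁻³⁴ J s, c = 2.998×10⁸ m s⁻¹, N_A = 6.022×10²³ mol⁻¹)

Φ = 0.68

Product: 1.92×10²⁰ / 6.022×10²³ = 3.188×10⁻⁴ mol.
Photon energy at 297 nm: hc/λ = (6.626×10⁻³⁴)(2.998×10⁸)/(297×10⁻⁹) = 6.688×10⁻¹⁹ J.
Energy delivered: (329 W m⁻²)(5.54×10⁻⁴ m²)(1170 s) = 213.3 J.
Photons incident: 213.3 / 6.688×10⁻¹⁹ = 3.189×10²⁰, i.e. 3.189×10²⁰/6.022×10²³ = 5.296×10⁻⁴ mol.
Photons absorbed: 0.883 × 5.296×10⁻⁴ = 4.676×10⁻⁴ mol.
Φ = 3.188×10⁻⁴ mol / 4.676×10⁻⁴ mol photons = 0.68.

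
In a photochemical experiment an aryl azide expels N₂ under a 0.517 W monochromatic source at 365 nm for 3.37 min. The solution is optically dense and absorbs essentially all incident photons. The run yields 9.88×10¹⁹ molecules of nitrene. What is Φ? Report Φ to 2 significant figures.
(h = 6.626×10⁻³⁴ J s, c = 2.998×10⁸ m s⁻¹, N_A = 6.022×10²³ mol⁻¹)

Product: 9.88×10¹⁹ / 6.022×10²³ = 1.641×10⁻⁴ mol.
Photon energy at 365 nm: hc/λ = (6.626×10⁻³⁴)(2.998×10⁸)/(365×10⁻⁹) = 5.442×10⁻¹⁹ J.
Energy delivered: (0.517 W)(202.2 s) = 104.5 J.
Photons incident: 104.5 / 5.442×10⁻¹⁹ = 1.920×10²⁰, i.e. 1.920×10²⁰/6.022×10²³ = 3.188×10⁻⁴ mol.
Φ = 1.641×10⁻⁴ mol / 3.188×10⁻⁴ mol photons = 0.51.

Φ = 0.51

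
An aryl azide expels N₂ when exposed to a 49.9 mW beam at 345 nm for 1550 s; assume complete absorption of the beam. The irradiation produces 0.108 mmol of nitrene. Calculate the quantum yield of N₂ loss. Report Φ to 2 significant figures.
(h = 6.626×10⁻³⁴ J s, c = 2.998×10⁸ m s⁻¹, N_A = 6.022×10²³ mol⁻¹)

Product: 0.108 mmol = 1.08×10⁻⁴ mol.
Photon energy at 345 nm: hc/λ = (6.626×10⁻³⁴)(2.998×10⁸)/(345×10⁻⁹) = 5.758×10⁻¹⁹ J.
Energy delivered: (49.9 mW)(1550 s) = 77.35 J.
Photons incident: 77.35 / 5.758×10⁻¹⁹ = 1.343×10²⁰, i.e. 1.343×10²⁰/6.022×10²³ = 2.230×10⁻⁴ mol.
Φ = 1.08×10⁻⁴ mol / 2.230×10⁻⁴ mol photons = 0.48.

Φ = 0.48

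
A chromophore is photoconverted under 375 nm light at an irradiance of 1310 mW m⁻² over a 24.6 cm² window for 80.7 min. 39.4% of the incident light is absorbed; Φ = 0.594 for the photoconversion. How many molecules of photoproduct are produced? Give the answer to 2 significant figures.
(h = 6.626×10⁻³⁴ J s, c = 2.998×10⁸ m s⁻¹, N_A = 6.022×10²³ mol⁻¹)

6.9×10¹⁸ molecules

Photon energy at 375 nm: hc/λ = (6.626×10⁻³⁴)(2.998×10⁸)/(375×10⁻⁹) = 5.297×10⁻¹⁹ J.
Energy delivered: (1310 mW m⁻²)(24.6×10⁻⁴ m²)(4842 s) = 15.60 J.
Photons incident: 15.60 / 5.297×10⁻¹⁹ = 2.945×10¹⁹, i.e. 2.945×10¹⁹/6.022×10²³ = 4.890×10⁻⁵ mol.
Photons absorbed: 0.394 × 4.890×10⁻⁵ = 1.927×10⁻⁵ mol.
Product: Φ × n_abs = 0.594 × 1.927×10⁻⁵ = 1.145×10⁻⁵ mol.
As a count: 1.145×10⁻⁵ × 6.022×10²³ = 6.9×10¹⁸.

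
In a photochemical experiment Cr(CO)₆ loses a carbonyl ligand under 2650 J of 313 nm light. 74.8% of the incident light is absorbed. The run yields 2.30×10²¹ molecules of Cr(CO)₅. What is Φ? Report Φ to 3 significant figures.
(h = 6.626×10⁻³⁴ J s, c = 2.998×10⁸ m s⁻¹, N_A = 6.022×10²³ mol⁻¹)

Product: 2.30×10²¹ / 6.022×10²³ = 0.003819 mol.
Photon energy at 313 nm: hc/λ = (6.626×10⁻³⁴)(2.998×10⁸)/(313×10⁻⁹) = 6.347×10⁻¹⁹ J.
Photons incident: 2650 / 6.347×10⁻¹⁹ = 4.175×10²¹, i.e. 4.175×10²¹/6.022×10²³ = 0.006933 mol.
Photons absorbed: 0.748 × 0.006933 = 0.005186 mol.
Φ = 0.003819 mol / 0.005186 mol photons = 0.736.

Φ = 0.736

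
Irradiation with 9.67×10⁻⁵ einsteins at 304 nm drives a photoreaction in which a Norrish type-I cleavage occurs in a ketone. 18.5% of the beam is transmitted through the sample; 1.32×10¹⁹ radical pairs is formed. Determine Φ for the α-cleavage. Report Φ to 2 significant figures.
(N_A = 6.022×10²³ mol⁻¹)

Φ = 0.28

Product: 1.32×10¹⁹ / 6.022×10²³ = 2.192×10⁻⁵ mol.
Fraction absorbed: 1 − 18.5/100 = 0.8150.
Photons absorbed: 0.8150 × 9.67×10⁻⁵ = 7.881×10⁻⁵ mol.
Φ = 2.192×10⁻⁵ mol / 7.881×10⁻⁵ mol photons = 0.28.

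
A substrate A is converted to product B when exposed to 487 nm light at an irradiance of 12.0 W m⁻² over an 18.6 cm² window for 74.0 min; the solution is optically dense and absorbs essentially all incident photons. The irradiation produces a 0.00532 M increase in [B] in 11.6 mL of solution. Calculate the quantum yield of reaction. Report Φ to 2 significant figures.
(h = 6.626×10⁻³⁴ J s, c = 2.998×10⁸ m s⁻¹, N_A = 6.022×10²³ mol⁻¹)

Product: (0.00532 M)(0.0116 L) = 6.171×10⁻⁵ mol.
Photon energy at 487 nm: hc/λ = (6.626×10⁻³⁴)(2.998×10⁸)/(487×10⁻⁹) = 4.079×10⁻¹⁹ J.
Energy delivered: (12.0 W m⁻²)(18.6×10⁻⁴ m²)(4440 s) = 99.10 J.
Photons incident: 99.10 / 4.079×10⁻¹⁹ = 2.430×10²⁰, i.e. 2.430×10²⁰/6.022×10²³ = 4.035×10⁻⁴ mol.
Φ = 6.171×10⁻⁵ mol / 4.035×10⁻⁴ mol photons = 0.15.

Φ = 0.15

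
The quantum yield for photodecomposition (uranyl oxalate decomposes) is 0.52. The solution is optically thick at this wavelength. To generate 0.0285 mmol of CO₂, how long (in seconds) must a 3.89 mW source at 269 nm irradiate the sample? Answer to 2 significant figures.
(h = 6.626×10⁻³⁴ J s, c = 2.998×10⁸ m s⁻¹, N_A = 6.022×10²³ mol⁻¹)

Product: 0.0285 mmol = 2.85×10⁻⁵ mol.
Photons that must be absorbed: 2.85×10⁻⁵ / 0.52 = 5.481×10⁻⁵ mol.
Photon energy: hc/λ = 7.385×10⁻¹⁹ J; per mole, 4.447×10⁵ J mol⁻¹.
Energy required: 5.481×10⁻⁵ × 4.447×10⁵ = 24.37 J.
Time: 24.37 J / 0.00389 W = 6300 s.

t ≈ 6300 s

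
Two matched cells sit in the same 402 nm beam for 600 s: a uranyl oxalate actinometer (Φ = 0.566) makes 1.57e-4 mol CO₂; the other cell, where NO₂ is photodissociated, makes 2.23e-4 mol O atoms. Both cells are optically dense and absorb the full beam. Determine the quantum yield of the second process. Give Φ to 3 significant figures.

Φ = 0.804

Photons absorbed by the actinometer: 1.57e-4 / 0.566 = 2.774e-4 mol.
Φ(unknown) = 2.23e-4 / 2.774e-4 = 0.804.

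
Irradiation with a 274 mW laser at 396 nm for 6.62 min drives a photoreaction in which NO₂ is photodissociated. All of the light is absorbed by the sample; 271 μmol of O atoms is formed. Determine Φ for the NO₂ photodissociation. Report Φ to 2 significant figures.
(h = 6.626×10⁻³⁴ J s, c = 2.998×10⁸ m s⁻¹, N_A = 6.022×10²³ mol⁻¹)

Product: 271 μmol = 2.71×10⁻⁴ mol.
Photon energy at 396 nm: hc/λ = (6.626×10⁻³⁴)(2.998×10⁸)/(396×10⁻⁹) = 5.016×10⁻¹⁹ J.
Energy delivered: (274 mW)(397.2 s) = 108.8 J.
Photons incident: 108.8 / 5.016×10⁻¹⁹ = 2.169×10²⁰, i.e. 2.169×10²⁰/6.022×10²³ = 3.602×10⁻⁴ mol.
Φ = 2.71×10⁻⁴ mol / 3.602×10⁻⁴ mol photons = 0.75.

Φ = 0.75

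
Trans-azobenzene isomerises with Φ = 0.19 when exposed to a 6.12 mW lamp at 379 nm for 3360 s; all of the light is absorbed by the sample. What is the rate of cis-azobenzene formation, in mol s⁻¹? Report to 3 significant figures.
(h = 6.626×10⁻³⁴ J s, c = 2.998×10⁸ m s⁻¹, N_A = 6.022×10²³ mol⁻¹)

Photon energy at 379 nm: hc/λ = (6.626×10⁻³⁴)(2.998×10⁸)/(379×10⁻⁹) = 5.241×10⁻¹⁹ J.
Energy delivered: (6.12 mW)(3360 s) = 20.56 J.
Photons incident: 20.56 / 5.241×10⁻¹⁹ = 3.923×10¹⁹, i.e. 3.923×10¹⁹/6.022×10²³ = 6.514×10⁻⁵ mol.
Product formed: 0.19 × 6.514×10⁻⁵ = 1.238×10⁻⁵ mol.
Rate: 1.238×10⁻⁵ / 3360 s = 3.68×10⁻⁹ mol s⁻¹.

3.68×10⁻⁹ mol s⁻¹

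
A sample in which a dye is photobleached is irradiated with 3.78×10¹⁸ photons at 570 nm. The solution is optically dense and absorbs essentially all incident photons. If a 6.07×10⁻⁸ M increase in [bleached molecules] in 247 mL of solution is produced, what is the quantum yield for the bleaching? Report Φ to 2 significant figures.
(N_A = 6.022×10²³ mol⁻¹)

Product: (6.07×10⁻⁸ M)(0.247 L) = 1.499×10⁻⁸ mol.
Moles of photons: 3.78×10¹⁸ / 6.022×10²³ = 6.277×10⁻⁶ mol.
Φ = 1.499×10⁻⁸ mol / 6.277×10⁻⁶ mol photons = 0.0024.

Φ = 0.0024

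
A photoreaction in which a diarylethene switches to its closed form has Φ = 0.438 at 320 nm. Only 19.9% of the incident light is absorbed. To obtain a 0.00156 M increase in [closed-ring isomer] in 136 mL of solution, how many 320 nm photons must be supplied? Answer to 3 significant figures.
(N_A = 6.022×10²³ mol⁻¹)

1.47×10²¹ photons

Product: (0.00156 M)(0.136 L) = 2.122×10⁻⁴ mol.
Photons that must be absorbed: 2.122×10⁻⁴ / 0.438 = 4.845×10⁻⁴ mol.
Incident photons needed: 4.845×10⁻⁴ / 0.199 = 0.002435 mol.
Photon count: 0.002435 × 6.022×10²³ = 1.47×10²¹.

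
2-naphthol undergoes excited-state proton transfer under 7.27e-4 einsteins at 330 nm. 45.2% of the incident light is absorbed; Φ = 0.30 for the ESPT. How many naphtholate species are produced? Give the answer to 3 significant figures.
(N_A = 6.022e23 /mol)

Photons absorbed: 0.452 × 7.27e-4 = 3.286e-4 mol.
Product: Φ × n_abs = 0.30 × 3.286e-4 = 9.858e-5 mol.
As a count: 9.858e-5 × 6.022e23 = 5.94e19.

5.94e19 species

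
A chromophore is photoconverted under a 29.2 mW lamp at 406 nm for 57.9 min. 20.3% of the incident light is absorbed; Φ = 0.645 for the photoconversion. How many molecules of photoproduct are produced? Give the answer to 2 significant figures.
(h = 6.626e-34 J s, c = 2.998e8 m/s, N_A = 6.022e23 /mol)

Photon energy at 406 nm: hc/λ = (6.626e-34)(2.998e8)/(406e-9) = 4.893e-19 J.
Energy delivered: (29.2 mW)(3474 s) = 101.4 J.
Photons incident: 101.4 / 4.893e-19 = 2.072e20, i.e. 2.072e20/6.022e23 = 3.441e-4 mol.
Photons absorbed: 0.203 × 3.441e-4 = 6.985e-5 mol.
Product: Φ × n_abs = 0.645 × 6.985e-5 = 4.505e-5 mol.
As a count: 4.505e-5 × 6.022e23 = 2.7e19.

2.7e19 molecules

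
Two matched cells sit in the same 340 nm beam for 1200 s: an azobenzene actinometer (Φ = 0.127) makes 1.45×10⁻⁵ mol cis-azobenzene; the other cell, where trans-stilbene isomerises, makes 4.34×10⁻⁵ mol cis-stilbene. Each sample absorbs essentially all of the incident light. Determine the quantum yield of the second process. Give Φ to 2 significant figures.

Photons absorbed by the actinometer: 1.45×10⁻⁵ / 0.127 = 1.142×10⁻⁴ mol.
Φ(unknown) = 4.34×10⁻⁵ / 1.142×10⁻⁴ = 0.38.

Φ = 0.38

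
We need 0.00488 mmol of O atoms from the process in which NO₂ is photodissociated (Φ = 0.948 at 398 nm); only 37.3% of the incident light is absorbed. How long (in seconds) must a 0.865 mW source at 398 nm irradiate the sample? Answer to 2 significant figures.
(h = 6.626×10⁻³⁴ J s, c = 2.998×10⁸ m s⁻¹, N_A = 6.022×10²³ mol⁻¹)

t ≈ 4800 s

Product: 0.00488 mmol = 4.88×10⁻⁶ mol.
Photons that must be absorbed: 4.88×10⁻⁶ / 0.948 = 5.148×10⁻⁶ mol.
Incident photons needed: 5.148×10⁻⁶ / 0.373 = 1.380×10⁻⁵ mol.
Photon energy: hc/λ = 4.991×10⁻¹⁹ J; per mole, 3.006×10⁵ J mol⁻¹.
Energy required: 1.380×10⁻⁵ × 3.006×10⁵ = 4.148 J.
Time: 4.148 J / 0.000865 W = 4800 s.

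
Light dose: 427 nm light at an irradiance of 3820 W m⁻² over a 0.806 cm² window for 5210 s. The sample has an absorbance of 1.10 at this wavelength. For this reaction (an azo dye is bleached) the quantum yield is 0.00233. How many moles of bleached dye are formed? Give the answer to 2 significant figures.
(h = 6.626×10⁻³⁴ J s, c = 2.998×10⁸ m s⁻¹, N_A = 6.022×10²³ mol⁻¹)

1.2×10⁻⁵ mol

Photon energy at 427 nm: hc/λ = (6.626×10⁻³⁴)(2.998×10⁸)/(427×10⁻⁹) = 4.652×10⁻¹⁹ J.
Energy delivered: (3820 W m⁻²)(0.806×10⁻⁴ m²)(5210 s) = 1604 J.
Photons incident: 1604 / 4.652×10⁻¹⁹ = 3.448×10²¹, i.e. 3.448×10²¹/6.022×10²³ = 0.005726 mol.
Fraction absorbed: 1 − 10^(−1.10) = 0.9206.
Photons absorbed: 0.9206 × 0.005726 = 0.005271 mol.
Product: Φ × n_abs = 0.00233 × 0.005271 = 1.228×10⁻⁵ mol.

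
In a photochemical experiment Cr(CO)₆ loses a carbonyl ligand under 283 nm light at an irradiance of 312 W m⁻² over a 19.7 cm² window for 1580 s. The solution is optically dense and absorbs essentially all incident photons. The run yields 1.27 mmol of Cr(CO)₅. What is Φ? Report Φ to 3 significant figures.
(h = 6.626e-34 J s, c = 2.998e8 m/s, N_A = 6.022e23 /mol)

Φ = 0.553

Product: 1.27 mmol = 0.00127 mol.
Photon energy at 283 nm: hc/λ = (6.626e-34)(2.998e8)/(283e-9) = 7.019e-19 J.
Energy delivered: (312 W m⁻²)(19.7e-4 m²)(1580 s) = 971.1 J.
Photons incident: 971.1 / 7.019e-19 = 1.384e21, i.e. 1.384e21/6.022e23 = 0.002298 mol.
Φ = 0.00127 mol / 0.002298 mol photons = 0.553.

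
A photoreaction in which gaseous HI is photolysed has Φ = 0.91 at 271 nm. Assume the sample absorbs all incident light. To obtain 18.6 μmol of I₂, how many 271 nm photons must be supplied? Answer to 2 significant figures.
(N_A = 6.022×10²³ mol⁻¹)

1.2×10¹⁹ photons

Product: 18.6 μmol = 1.86×10⁻⁵ mol.
Photons that must be absorbed: 1.86×10⁻⁵ / 0.91 = 2.044×10⁻⁵ mol.
Photon count: 2.044×10⁻⁵ × 6.022×10²³ = 1.2×10¹⁹.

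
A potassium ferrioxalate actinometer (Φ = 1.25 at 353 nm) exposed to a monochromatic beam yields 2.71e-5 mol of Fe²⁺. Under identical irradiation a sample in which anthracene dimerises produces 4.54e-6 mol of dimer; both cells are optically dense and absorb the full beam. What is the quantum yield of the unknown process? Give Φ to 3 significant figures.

Φ = 0.209

Photons absorbed by the actinometer: 2.71e-5 / 1.25 = 2.168e-5 mol.
Φ(unknown) = 4.54e-6 / 2.168e-5 = 0.209.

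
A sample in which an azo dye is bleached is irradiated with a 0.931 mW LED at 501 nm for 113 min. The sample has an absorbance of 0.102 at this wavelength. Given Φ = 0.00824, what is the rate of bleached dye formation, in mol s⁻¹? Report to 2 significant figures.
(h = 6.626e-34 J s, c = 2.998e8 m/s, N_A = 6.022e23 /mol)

Photon energy at 501 nm: hc/λ = (6.626e-34)(2.998e8)/(501e-9) = 3.965e-19 J.
Energy delivered: (0.931 mW)(6780 s) = 6.312 J.
Photons incident: 6.312 / 3.965e-19 = 1.592e19, i.e. 1.592e19/6.022e23 = 2.644e-5 mol.
Fraction absorbed: 1 − 10^(−0.102) = 0.2093.
Photons absorbed: 0.2093 × 2.644e-5 = 5.534e-6 mol.
Product formed: 0.00824 × 5.534e-6 = 4.560e-8 mol.
Rate: 4.560e-8 / 6780 s = 6.7e-12 mol s⁻¹.

6.7e-12 mol s⁻¹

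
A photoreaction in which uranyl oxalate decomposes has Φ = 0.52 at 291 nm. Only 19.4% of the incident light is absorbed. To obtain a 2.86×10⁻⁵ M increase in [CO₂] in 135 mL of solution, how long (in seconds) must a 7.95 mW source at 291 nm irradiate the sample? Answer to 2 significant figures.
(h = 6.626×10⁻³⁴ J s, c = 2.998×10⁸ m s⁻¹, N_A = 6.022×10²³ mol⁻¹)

Product: (2.86×10⁻⁵ M)(0.135 L) = 3.861×10⁻⁶ mol.
Photons that must be absorbed: 3.861×10⁻⁶ / 0.52 = 7.425×10⁻⁶ mol.
Incident photons needed: 7.425×10⁻⁶ / 0.194 = 3.827×10⁻⁵ mol.
Photon energy: hc/λ = 6.826×10⁻¹⁹ J; per mole, 4.111×10⁵ J mol⁻¹.
Energy required: 3.827×10⁻⁵ × 4.111×10⁵ = 15.73 J.
Time: 15.73 J / 0.00795 W = 2000 s.

t ≈ 2000 s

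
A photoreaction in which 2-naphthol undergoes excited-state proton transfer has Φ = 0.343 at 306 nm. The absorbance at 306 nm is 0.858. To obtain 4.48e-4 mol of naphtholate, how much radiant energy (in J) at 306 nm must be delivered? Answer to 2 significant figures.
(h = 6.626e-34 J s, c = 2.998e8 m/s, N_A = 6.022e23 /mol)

590 J

Photons that must be absorbed: 4.48e-4 / 0.343 = 0.001306 mol.
Fraction absorbed: 1 − 10^(−0.858) = 0.8613.
Incident photons needed: 0.001306 / 0.8613 = 0.001516 mol.
Photon energy: hc/λ = 6.492e-19 J; per mole, 3.909e5 J mol⁻¹.
Energy required: 0.001516 × 3.909e5 = 590 J.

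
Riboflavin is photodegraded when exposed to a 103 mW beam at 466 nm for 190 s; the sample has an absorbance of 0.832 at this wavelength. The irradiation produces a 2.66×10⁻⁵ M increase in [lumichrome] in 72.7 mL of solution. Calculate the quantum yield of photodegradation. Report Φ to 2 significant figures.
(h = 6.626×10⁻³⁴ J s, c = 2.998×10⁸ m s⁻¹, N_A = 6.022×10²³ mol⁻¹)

Product: (2.66×10⁻⁵ M)(0.0727 L) = 1.934×10⁻⁶ mol.
Photon energy at 466 nm: hc/λ = (6.626×10⁻³⁴)(2.998×10⁸)/(466×10⁻⁹) = 4.263×10⁻¹⁹ J.
Energy delivered: (103 mW)(190 s) = 19.57 J.
Photons incident: 19.57 / 4.263×10⁻¹⁹ = 4.591×10¹⁹, i.e. 4.591×10¹⁹/6.022×10²³ = 7.624×10⁻⁵ mol.
Fraction absorbed: 1 − 10^(−0.832) = 0.8528.
Photons absorbed: 0.8528 × 7.624×10⁻⁵ = 6.502×10⁻⁵ mol.
Φ = 1.934×10⁻⁶ mol / 6.502×10⁻⁵ mol photons = 0.030.

Φ = 0.030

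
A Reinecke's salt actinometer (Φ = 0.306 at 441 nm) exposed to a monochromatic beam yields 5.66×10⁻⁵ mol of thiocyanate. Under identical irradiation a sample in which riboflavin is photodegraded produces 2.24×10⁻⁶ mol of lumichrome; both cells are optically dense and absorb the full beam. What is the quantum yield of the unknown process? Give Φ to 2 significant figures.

Φ = 0.012

Photons absorbed by the actinometer: 5.66×10⁻⁵ / 0.306 = 1.850×10⁻⁴ mol.
Φ(unknown) = 2.24×10⁻⁶ / 1.850×10⁻⁴ = 0.012.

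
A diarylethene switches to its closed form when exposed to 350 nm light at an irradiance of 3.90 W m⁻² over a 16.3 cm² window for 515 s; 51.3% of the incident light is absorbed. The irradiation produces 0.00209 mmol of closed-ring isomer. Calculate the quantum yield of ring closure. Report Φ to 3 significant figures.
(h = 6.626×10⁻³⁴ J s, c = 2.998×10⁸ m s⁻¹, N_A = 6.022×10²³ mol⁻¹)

Φ = 0.425

Product: 0.00209 mmol = 2.09×10⁻⁶ mol.
Photon energy at 350 nm: hc/λ = (6.626×10⁻³⁴)(2.998×10⁸)/(350×10⁻⁹) = 5.676×10⁻¹⁹ J.
Energy delivered: (3.90 W m⁻²)(16.3×10⁻⁴ m²)(515 s) = 3.274 J.
Photons incident: 3.274 / 5.676×10⁻¹⁹ = 5.768×10¹⁸, i.e. 5.768×10¹⁸/6.022×10²³ = 9.578×10⁻⁶ mol.
Photons absorbed: 0.513 × 9.578×10⁻⁶ = 4.914×10⁻⁶ mol.
Φ = 2.09×10⁻⁶ mol / 4.914×10⁻⁶ mol photons = 0.425.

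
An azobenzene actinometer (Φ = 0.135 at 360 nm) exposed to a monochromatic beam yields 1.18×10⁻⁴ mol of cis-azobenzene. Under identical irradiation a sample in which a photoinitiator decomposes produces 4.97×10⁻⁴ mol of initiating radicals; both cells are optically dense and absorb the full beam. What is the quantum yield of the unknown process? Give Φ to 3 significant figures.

Photons absorbed by the actinometer: 1.18×10⁻⁴ / 0.135 = 8.741×10⁻⁴ mol.
Φ(unknown) = 4.97×10⁻⁴ / 8.741×10⁻⁴ = 0.569.

Φ = 0.569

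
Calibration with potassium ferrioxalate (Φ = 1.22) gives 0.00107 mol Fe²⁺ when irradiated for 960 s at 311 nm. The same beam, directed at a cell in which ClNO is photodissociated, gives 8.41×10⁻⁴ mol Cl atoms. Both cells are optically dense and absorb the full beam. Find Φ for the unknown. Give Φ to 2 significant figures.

Φ = 0.96

Photons absorbed by the actinometer: 0.00107 / 1.22 = 8.770×10⁻⁴ mol.
Φ(unknown) = 8.41×10⁻⁴ / 8.770×10⁻⁴ = 0.96.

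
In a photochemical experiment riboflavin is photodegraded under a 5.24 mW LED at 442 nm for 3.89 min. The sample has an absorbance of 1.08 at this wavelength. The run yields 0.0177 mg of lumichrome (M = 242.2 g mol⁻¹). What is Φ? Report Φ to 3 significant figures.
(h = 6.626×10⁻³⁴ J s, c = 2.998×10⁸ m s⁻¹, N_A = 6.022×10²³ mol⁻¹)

Product: 0.0177 mg / 242.2 g mol⁻¹ = 7.308×10⁻⁸ mol.
Photon energy at 442 nm: hc/λ = (6.626×10⁻³⁴)(2.998×10⁸)/(442×10⁻⁹) = 4.494×10⁻¹⁹ J.
Energy delivered: (5.24 mW)(233.4 s) = 1.223 J.
Photons incident: 1.223 / 4.494×10⁻¹⁹ = 2.721×10¹⁸, i.e. 2.721×10¹⁸/6.022×10²³ = 4.518×10⁻⁶ mol.
Fraction absorbed: 1 − 10^(−1.08) = 0.9168.
Photons absorbed: 0.9168 × 4.518×10⁻⁶ = 4.142×10⁻⁶ mol.
Φ = 7.308×10⁻⁸ mol / 4.142×10⁻⁶ mol photons = 0.0176.

Φ = 0.0176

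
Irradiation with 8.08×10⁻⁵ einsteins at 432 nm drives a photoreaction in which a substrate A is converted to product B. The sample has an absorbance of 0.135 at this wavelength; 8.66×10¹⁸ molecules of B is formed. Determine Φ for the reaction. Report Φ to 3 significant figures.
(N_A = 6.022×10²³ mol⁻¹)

Φ = 0.666

Product: 8.66×10¹⁸ / 6.022×10²³ = 1.438×10⁻⁵ mol.
Fraction absorbed: 1 − 10^(−0.135) = 0.2672.
Photons absorbed: 0.2672 × 8.08×10⁻⁵ = 2.159×10⁻⁵ mol.
Φ = 1.438×10⁻⁵ mol / 2.159×10⁻⁵ mol photons = 0.666.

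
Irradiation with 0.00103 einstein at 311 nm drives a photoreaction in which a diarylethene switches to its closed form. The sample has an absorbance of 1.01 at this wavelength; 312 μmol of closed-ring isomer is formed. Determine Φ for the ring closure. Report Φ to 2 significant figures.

Product: 312 μmol = 3.12e-4 mol.
Fraction absorbed: 1 − 10^(−1.01) = 0.9023.
Photons absorbed: 0.9023 × 0.00103 = 9.294e-4 mol.
Φ = 3.12e-4 mol / 9.294e-4 mol photons = 0.34.

Φ = 0.34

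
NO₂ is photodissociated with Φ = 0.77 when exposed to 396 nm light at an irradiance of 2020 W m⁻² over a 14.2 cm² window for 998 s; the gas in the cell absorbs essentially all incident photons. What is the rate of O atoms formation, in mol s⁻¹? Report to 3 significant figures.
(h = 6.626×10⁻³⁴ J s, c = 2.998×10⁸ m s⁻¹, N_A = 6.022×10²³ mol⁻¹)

Photon energy at 396 nm: hc/λ = (6.626×10⁻³⁴)(2.998×10⁸)/(396×10⁻⁹) = 5.016×10⁻¹⁹ J.
Energy delivered: (2020 W m⁻²)(14.2×10⁻⁴ m²)(998 s) = 2863 J.
Photons incident: 2863 / 5.016×10⁻¹⁹ = 5.708×10²¹, i.e. 5.708×10²¹/6.022×10²³ = 0.009479 mol.
Product formed: 0.77 × 0.009479 = 0.007299 mol.
Rate: 0.007299 / 998 s = 7.31×10⁻⁶ mol s⁻¹.

7.31×10⁻⁶ mol s⁻¹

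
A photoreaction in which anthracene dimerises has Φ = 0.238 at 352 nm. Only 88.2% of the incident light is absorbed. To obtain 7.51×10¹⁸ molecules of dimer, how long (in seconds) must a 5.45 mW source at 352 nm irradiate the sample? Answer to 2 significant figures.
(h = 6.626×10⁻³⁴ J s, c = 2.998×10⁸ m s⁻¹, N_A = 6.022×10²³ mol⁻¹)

t ≈ 3700 s

Product: 7.51×10¹⁸ / 6.022×10²³ = 1.247×10⁻⁵ mol.
Photons that must be absorbed: 1.247×10⁻⁵ / 0.238 = 5.239×10⁻⁵ mol.
Incident photons needed: 5.239×10⁻⁵ / 0.882 = 5.940×10⁻⁵ mol.
Photon energy: hc/λ = 5.643×10⁻¹⁹ J; per mole, 3.398×10⁵ J mol⁻¹.
Energy required: 5.940×10⁻⁵ × 3.398×10⁵ = 20.18 J.
Time: 20.18 J / 0.00545 W = 3700 s.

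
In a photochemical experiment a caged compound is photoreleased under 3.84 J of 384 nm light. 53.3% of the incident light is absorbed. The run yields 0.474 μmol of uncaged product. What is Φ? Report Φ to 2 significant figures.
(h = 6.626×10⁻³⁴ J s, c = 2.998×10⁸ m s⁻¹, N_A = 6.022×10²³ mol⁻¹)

Product: 0.474 μmol = 4.74×10⁻⁷ mol.
Photon energy at 384 nm: hc/λ = (6.626×10⁻³⁴)(2.998×10⁸)/(384×10⁻⁹) = 5.173×10⁻¹⁹ J.
Photons incident: 3.84 / 5.173×10⁻¹⁹ = 7.423×10¹⁸, i.e. 7.423×10¹⁸/6.022×10²³ = 1.233×10⁻⁵ mol.
Photons absorbed: 0.533 × 1.233×10⁻⁵ = 6.572×10⁻⁶ mol.
Φ = 4.74×10⁻⁷ mol / 6.572×10⁻⁶ mol photons = 0.072.

Φ = 0.072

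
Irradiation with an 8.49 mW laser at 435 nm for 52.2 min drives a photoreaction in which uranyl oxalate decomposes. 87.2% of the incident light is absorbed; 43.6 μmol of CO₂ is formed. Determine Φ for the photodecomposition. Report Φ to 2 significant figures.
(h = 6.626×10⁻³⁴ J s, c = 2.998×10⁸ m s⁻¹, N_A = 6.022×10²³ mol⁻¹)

Φ = 0.52

Product: 43.6 μmol = 4.36×10⁻⁵ mol.
Photon energy at 435 nm: hc/λ = (6.626×10⁻³⁴)(2.998×10⁸)/(435×10⁻⁹) = 4.567×10⁻¹⁹ J.
Energy delivered: (8.49 mW)(3132 s) = 26.59 J.
Photons incident: 26.59 / 4.567×10⁻¹⁹ = 5.822×10¹⁹, i.e. 5.822×10¹⁹/6.022×10²³ = 9.668×10⁻⁵ mol.
Photons absorbed: 0.872 × 9.668×10⁻⁵ = 8.430×10⁻⁵ mol.
Φ = 4.36×10⁻⁵ mol / 8.430×10⁻⁵ mol photons = 0.52.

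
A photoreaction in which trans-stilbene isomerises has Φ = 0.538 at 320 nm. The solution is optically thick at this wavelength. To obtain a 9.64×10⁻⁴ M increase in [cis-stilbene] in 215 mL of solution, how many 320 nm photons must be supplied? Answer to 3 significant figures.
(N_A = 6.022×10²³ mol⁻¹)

Product: (9.64×10⁻⁴ M)(0.215 L) = 2.073×10⁻⁴ mol.
Photons that must be absorbed: 2.073×10⁻⁴ / 0.538 = 3.853×10⁻⁴ mol.
Photon count: 3.853×10⁻⁴ × 6.022×10²³ = 2.32×10²⁰.

2.32×10²⁰ photons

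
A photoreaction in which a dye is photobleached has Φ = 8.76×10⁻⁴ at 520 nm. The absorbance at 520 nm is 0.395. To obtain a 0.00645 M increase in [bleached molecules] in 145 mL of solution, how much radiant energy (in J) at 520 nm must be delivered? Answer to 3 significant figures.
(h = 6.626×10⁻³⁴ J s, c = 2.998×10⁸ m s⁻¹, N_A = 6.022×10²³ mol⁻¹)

Product: (0.00645 M)(0.145 L) = 9.352×10⁻⁴ mol.
Photons that must be absorbed: 9.352×10⁻⁴ / 8.76×10⁻⁴ = 1.068 mol.
Fraction absorbed: 1 − 10^(−0.395) = 0.5973.
Incident photons needed: 1.068 / 0.5973 = 1.788 mol.
Photon energy: hc/λ = 3.820×10⁻¹⁹ J; per mole, 2.300×10⁵ J mol⁻¹.
Energy required: 1.788 × 2.300×10⁵ = 4.11×10⁵ J.

4.11×10⁵ J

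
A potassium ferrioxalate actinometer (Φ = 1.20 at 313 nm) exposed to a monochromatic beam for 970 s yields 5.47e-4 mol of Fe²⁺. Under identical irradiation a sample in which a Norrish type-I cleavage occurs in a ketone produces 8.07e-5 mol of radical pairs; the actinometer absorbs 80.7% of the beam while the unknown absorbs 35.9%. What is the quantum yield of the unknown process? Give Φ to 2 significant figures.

Φ = 0.40

Photons absorbed by the actinometer: 5.47e-4 / 1.20 = 4.558e-4 mol.
Incident flux: 4.558e-4 / 0.807 = 5.648e-4 einstein.
Absorbed by unknown: 0.359 × 5.648e-4 = 2.028e-4 mol.
Φ(unknown) = 8.07e-5 / 2.028e-4 = 0.40.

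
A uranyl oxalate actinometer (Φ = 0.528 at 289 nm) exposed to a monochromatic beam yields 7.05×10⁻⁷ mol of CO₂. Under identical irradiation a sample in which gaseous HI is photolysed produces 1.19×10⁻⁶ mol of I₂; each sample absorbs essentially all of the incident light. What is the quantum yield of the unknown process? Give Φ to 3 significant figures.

Photons absorbed by the actinometer: 7.05×10⁻⁷ / 0.528 = 1.335×10⁻⁶ mol.
Φ(unknown) = 1.19×10⁻⁶ / 1.335×10⁻⁶ = 0.891.

Φ = 0.891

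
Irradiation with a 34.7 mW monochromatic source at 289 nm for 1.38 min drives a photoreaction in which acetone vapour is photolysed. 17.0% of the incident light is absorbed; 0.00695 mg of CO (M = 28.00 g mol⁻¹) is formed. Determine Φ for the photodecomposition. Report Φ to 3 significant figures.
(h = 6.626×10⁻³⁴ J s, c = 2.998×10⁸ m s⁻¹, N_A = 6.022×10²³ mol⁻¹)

Φ = 0.210

Product: 0.00695 mg / 28.00 g mol⁻¹ = 2.482×10⁻⁷ mol.
Photon energy at 289 nm: hc/λ = (6.626×10⁻³⁴)(2.998×10⁸)/(289×10⁻⁹) = 6.874×10⁻¹⁹ J.
Energy delivered: (34.7 mW)(82.8 s) = 2.873 J.
Photons incident: 2.873 / 6.874×10⁻¹⁹ = 4.180×10¹⁸, i.e. 4.180×10¹⁸/6.022×10²³ = 6.941×10⁻⁶ mol.
Photons absorbed: 0.170 × 6.941×10⁻⁶ = 1.180×10⁻⁶ mol.
Φ = 2.482×10⁻⁷ mol / 1.180×10⁻⁶ mol photons = 0.210.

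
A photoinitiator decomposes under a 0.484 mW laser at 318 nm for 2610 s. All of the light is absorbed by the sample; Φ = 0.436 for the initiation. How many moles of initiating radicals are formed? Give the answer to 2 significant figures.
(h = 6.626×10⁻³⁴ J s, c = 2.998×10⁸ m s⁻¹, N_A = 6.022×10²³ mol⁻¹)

1.5×10⁻⁶ mol

Photon energy at 318 nm: hc/λ = (6.626×10⁻³⁴)(2.998×10⁸)/(318×10⁻⁹) = 6.247×10⁻¹⁹ J.
Energy delivered: (0.484 mW)(2610 s) = 1.263 J.
Photons incident: 1.263 / 6.247×10⁻¹⁹ = 2.022×10¹⁸, i.e. 2.022×10¹⁸/6.022×10²³ = 3.358×10⁻⁶ mol.
Product: Φ × n_abs = 0.436 × 3.358×10⁻⁶ = 1.464×10⁻⁶ mol.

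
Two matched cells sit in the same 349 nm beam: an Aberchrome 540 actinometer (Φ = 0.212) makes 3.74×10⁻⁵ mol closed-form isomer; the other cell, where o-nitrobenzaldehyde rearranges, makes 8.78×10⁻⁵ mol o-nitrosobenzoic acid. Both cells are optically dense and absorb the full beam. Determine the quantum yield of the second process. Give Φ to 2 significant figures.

Photons absorbed by the actinometer: 3.74×10⁻⁵ / 0.212 = 1.764×10⁻⁴ mol.
Φ(unknown) = 8.78×10⁻⁵ / 1.764×10⁻⁴ = 0.50.

Φ = 0.50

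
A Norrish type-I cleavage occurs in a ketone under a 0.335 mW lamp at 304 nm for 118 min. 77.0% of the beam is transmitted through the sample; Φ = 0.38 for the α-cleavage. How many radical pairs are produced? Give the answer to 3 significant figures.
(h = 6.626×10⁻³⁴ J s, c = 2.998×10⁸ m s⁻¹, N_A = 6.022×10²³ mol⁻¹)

3.17×10¹⁷ radical pairs

Photon energy at 304 nm: hc/λ = (6.626×10⁻³⁴)(2.998×10⁸)/(304×10⁻⁹) = 6.534×10⁻¹⁹ J.
Energy delivered: (0.335 mW)(7080 s) = 2.372 J.
Photons incident: 2.372 / 6.534×10⁻¹⁹ = 3.630×10¹⁸, i.e. 3.630×10¹⁸/6.022×10²³ = 6.028×10⁻⁶ mol.
Fraction absorbed: 1 − 77.0/100 = 0.2300.
Photons absorbed: 0.2300 × 6.028×10⁻⁶ = 1.386×10⁻⁶ mol.
Product: Φ × n_abs = 0.38 × 1.386×10⁻⁶ = 5.267×10⁻⁷ mol.
As a count: 5.267×10⁻⁷ × 6.022×10²³ = 3.17×10¹⁷.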